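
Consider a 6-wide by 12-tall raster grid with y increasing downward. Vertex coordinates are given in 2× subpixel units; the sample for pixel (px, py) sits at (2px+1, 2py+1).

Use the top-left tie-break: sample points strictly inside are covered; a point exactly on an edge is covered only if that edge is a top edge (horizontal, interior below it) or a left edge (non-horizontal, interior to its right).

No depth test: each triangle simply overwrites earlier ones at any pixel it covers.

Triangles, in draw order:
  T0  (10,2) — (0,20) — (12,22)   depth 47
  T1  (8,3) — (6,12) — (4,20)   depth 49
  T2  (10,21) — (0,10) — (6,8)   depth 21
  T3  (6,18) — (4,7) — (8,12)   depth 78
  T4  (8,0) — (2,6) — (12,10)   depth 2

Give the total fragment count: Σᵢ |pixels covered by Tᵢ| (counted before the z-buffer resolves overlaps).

T0:
  2·area = 236  (B↔C swapped to make it positive)
  edge (10, 2)→(12, 22): d=(2,20) right/bottom  bias=-1
  edge (12, 22)→(0, 20): d=(-12,-2) top-left  bias=+0
  edge (0, 20)→(10, 2): d=(10,-18) top-left  bias=+0
    (4,2)@(9, 5): e=[26,198,12] → █
    (5,2)@(11, 5): e=[-14,202,48] → ·
    (4,3)@(9, 7): e=[30,174,32] → █
    (5,3)@(11, 7): e=[-10,178,68] → ·
    (3,4)@(7, 9): e=[74,146,16] → █
    (5,4)@(11, 9): e=[-6,154,88] → ·
    (2,5)@(5, 11): e=[118,118,0] → █  [on edge]
    (5,5)@(11, 11): e=[-2,130,108] → ·
    (2,6)@(5, 13): e=[122,94,20] → █
    (5,6)@(11, 13): e=[2,106,128] → █
    (1,7)@(3, 15): e=[166,66,4] → █
    (1,8)@(3, 17): e=[170,42,24] → █
  covered (30 px):
    · · · · · ·
    · · · · · ·
    · · · · █ ·
    · · · · █ ·
    · · · █ █ ·
    · · █ █ █ ·
    · · █ █ █ █
    · █ █ █ █ █
    · █ █ █ █ █
    █ █ █ █ █ █
    · · · █ █ █
    · · · · · ·
T1:
  2·area = 2
  edge (8, 3)→(6, 12): d=(-2,9) right/bottom  bias=-1
  edge (6, 12)→(4, 20): d=(-2,8) right/bottom  bias=-1
  edge (4, 20)→(8, 3): d=(4,-17) top-left  bias=+0
  covered (0 px):
    · · · · · ·
    · · · · · ·
    · · · · · ·
    · · · · · ·
    · · · · · ·
    · · · · · ·
    · · · · · ·
    · · · · · ·
    · · · · · ·
    · · · · · ·
    · · · · · ·
    · · · · · ·
T2:
  2·area = 86
  edge (10, 21)→(0, 10): d=(-10,-11) top-left  bias=+0
  edge (0, 10)→(6, 8): d=(6,-2) top-left  bias=+0
  edge (6, 8)→(10, 21): d=(4,13) right/bottom  bias=-1
    (4,3)@(9, 7): e=[129,0,-43] → ·  [on edge]
    (1,4)@(3, 9): e=[43,0,43] → █  [on edge]
    (2,4)@(5, 9): e=[65,4,17] → █
    (3,4)@(7, 9): e=[87,8,-9] → ·
    (0,5)@(1, 11): e=[1,8,77] → █
    (3,5)@(7, 11): e=[67,20,-1] → ·
    (0,6)@(1, 13): e=[-19,20,85] → ·
    (1,6)@(3, 13): e=[3,24,59] → █
    (3,6)@(7, 13): e=[47,32,7] → █
    (4,6)@(9, 13): e=[69,36,-19] → ·
    (1,7)@(3, 15): e=[-17,36,67] → ·
    (2,7)@(5, 15): e=[5,40,41] → █
  covered (12 px):
    · · · · · ·
    · · · · · ·
    · · · · · ·
    · · · · · ·
    · █ █ · · ·
    █ █ █ · · ·
    · █ █ █ · ·
    · · █ █ · ·
    · · · █ · ·
    · · · · █ ·
    · · · · · ·
    · · · · · ·
T3:
  2·area = 34
  edge (6, 18)→(4, 7): d=(-2,-11) top-left  bias=+0
  edge (4, 7)→(8, 12): d=(4,5) right/bottom  bias=-1
  edge (8, 12)→(6, 18): d=(-2,6) right/bottom  bias=-1
    (5,1)@(11, 3): e=[85,-51,0] → ·  [on edge]
    (2,4)@(5, 9): e=[7,3,24] → █
    (3,4)@(7, 9): e=[29,-7,12] → ·
    (4,4)@(9, 9): e=[51,-17,0] → ·  [on edge]
    (2,5)@(5, 11): e=[3,11,20] → █
    (3,5)@(7, 11): e=[25,1,8] → █
    (4,5)@(9, 11): e=[47,-9,-4] → ·
    (2,6)@(5, 13): e=[-1,19,16] → ·
    (3,6)@(7, 13): e=[21,9,4] → █
    (4,6)@(9, 13): e=[43,-1,-8] → ·
    (3,7)@(7, 15): e=[17,17,0] → ·  [on edge]
    (2,10)@(5, 21): e=[-17,51,0] → ·  [on edge]
  covered (4 px):
    · · · · · ·
    · · · · · ·
    · · · · · ·
    · · · · · ·
    · · █ · · ·
    · · █ █ · ·
    · · · █ · ·
    · · · · · ·
    · · · · · ·
    · · · · · ·
    · · · · · ·
    · · · · · ·
T4:
  2·area = 84  (B↔C swapped to make it positive)
  edge (8, 0)→(12, 10): d=(4,10) right/bottom  bias=-1
  edge (12, 10)→(2, 6): d=(-10,-4) top-left  bias=+0
  edge (2, 6)→(8, 0): d=(6,-6) top-left  bias=+0
    (3,0)@(7, 1): e=[14,70,0] → █  [on edge]
    (4,0)@(9, 1): e=[-6,78,12] → ·
    (2,1)@(5, 3): e=[42,42,0] → █  [on edge]
    (4,1)@(9, 3): e=[2,58,24] → █
    (5,1)@(11, 3): e=[-18,66,36] → ·
    (1,2)@(3, 5): e=[70,14,0] → █  [on edge]
    (5,2)@(11, 5): e=[-10,46,48] → ·
    (0,3)@(1, 7): e=[98,-14,0] → ·  [on edge]
    (1,3)@(3, 7): e=[78,-6,12] → ·
    (2,3)@(5, 7): e=[58,2,24] → █
    (5,3)@(11, 7): e=[-2,26,60] → ·
    (2,4)@(5, 9): e=[66,-18,36] → ·
  covered (12 px):
    · · · █ · ·
    · · █ █ █ ·
    · █ █ █ █ ·
    · · █ █ █ ·
    · · · · · █
    · · · · · ·
    · · · · · ·
    · · · · · ·
    · · · · · ·
    · · · · · ·
    · · · · · ·
    · · · · · ·

Result: 58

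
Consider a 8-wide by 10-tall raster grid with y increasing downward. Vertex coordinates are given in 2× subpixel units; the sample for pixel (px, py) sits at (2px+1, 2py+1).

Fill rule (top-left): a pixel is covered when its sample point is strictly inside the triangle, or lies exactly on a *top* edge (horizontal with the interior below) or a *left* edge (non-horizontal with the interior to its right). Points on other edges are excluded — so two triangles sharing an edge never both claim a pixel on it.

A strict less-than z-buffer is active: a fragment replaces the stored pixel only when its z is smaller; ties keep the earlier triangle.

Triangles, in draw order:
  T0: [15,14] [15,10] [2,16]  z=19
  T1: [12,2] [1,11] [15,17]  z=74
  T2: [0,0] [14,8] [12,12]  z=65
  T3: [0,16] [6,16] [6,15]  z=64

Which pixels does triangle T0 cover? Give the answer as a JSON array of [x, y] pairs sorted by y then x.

T0:
  2·area = 52  (B↔C swapped to make it positive)
  edge (15, 14)→(2, 16): d=(-13,2) right/bottom  bias=-1
  edge (2, 16)→(15, 10): d=(13,-6) top-left  bias=+0
  edge (15, 10)→(15, 14): d=(0,4) right/bottom  bias=-1
    (7,0)@(15, 1): e=[169,-117,0] → ·  [on edge]
    (7,1)@(15, 3): e=[143,-91,0] → ·  [on edge]
    (7,2)@(15, 5): e=[117,-65,0] → ·  [on edge]
    (7,3)@(15, 7): e=[91,-39,0] → ·  [on edge]
    (7,4)@(15, 9): e=[65,-13,0] → ·  [on edge]
    (6,5)@(13, 11): e=[43,1,8] → #
    (7,5)@(15, 11): e=[39,13,0] → ·  [on edge]
    (4,6)@(9, 13): e=[25,3,24] → #
    (5,6)@(11, 13): e=[21,15,16] → #
    (7,6)@(15, 13): e=[13,39,0] → ·  [on edge]
    (2,7)@(5, 15): e=[7,5,40] → #
    (3,7)@(7, 15): e=[3,17,32] → #
    (7,7)@(15, 15): e=[-13,65,0] → ·  [on edge]
    (7,8)@(15, 17): e=[-39,91,0] → ·  [on edge]
    (7,9)@(15, 19): e=[-65,117,0] → ·  [on edge]
  covered (6 px):
    · · · · · · · ·
    · · · · · · · ·
    · · · · · · · ·
    · · · · · · · ·
    · · · · · · · ·
    · · · · · · # ·
    · · · · # # # ·
    · · # # · · · ·
    · · · · · · · ·
    · · · · · · · ·
T1:
  2·area = 192  (B↔C swapped to make it positive)
  edge (12, 2)→(15, 17): d=(3,15) right/bottom  bias=-1
  edge (15, 17)→(1, 11): d=(-14,-6) top-left  bias=+0
  edge (1, 11)→(12, 2): d=(11,-9) top-left  bias=+0
    (5,1)@(11, 3): e=[18,172,2] → #
    (6,1)@(13, 3): e=[-12,184,20] → ·
    (4,2)@(9, 5): e=[54,132,6] → #
    (6,2)@(13, 5): e=[-6,156,42] → ·
    (3,3)@(7, 7): e=[90,92,10] → #
    (6,3)@(13, 7): e=[0,128,64] → ·  [on edge]
    (2,4)@(5, 9): e=[126,52,14] → #
    (6,4)@(13, 9): e=[6,100,86] → #
    (7,4)@(15, 9): e=[-24,112,104] → ·
    (0,5)@(1, 11): e=[192,0,0] → #  [on edge]
    (1,5)@(3, 11): e=[162,12,18] → #
    (7,5)@(15, 11): e=[-18,84,126] → ·
    (7,8)@(15, 17): e=[0,0,192] → ·  [on edge]
  covered (24 px):
    · · · · · · · ·
    · · · · · # · ·
    · · · · # # · ·
    · · · # # # · ·
    · · # # # # # ·
    # # # # # # # ·
    · · · # # # # ·
    · · · · · # # ·
    · · · · · · · ·
    · · · · · · · ·
T2:
  2·area = 72
  edge (0, 0)→(14, 8): d=(14,8) right/bottom  bias=-1
  edge (14, 8)→(12, 12): d=(-2,4) right/bottom  bias=-1
  edge (12, 12)→(0, 0): d=(-12,-12) top-left  bias=+0
    (0,0)@(1, 1): e=[6,66,0] → #  [on edge]
    (1,0)@(3, 1): e=[-10,58,24] → ·
    (0,1)@(1, 3): e=[34,62,-24] → ·
    (1,1)@(3, 3): e=[18,54,0] → #  [on edge]
    (2,1)@(5, 3): e=[2,46,24] → #
    (3,1)@(7, 3): e=[-14,38,48] → ·
    (1,2)@(3, 5): e=[46,50,-24] → ·
    (2,2)@(5, 5): e=[30,42,0] → #  [on edge]
    (3,2)@(7, 5): e=[14,34,24] → #
    (4,2)@(9, 5): e=[-2,26,48] → ·
    (2,3)@(5, 7): e=[58,38,-24] → ·
    (3,3)@(7, 7): e=[42,30,0] → #  [on edge]
    (4,4)@(9, 9): e=[54,18,0] → #  [on edge]
    (5,5)@(11, 11): e=[66,6,0] → #  [on edge]
    (6,6)@(13, 13): e=[78,-6,0] → ·  [on edge]
    (7,7)@(15, 15): e=[90,-18,0] → ·  [on edge]
  covered (12 px):
    # · · · · · · ·
    · # # · · · · ·
    · · # # · · · ·
    · · · # # # · ·
    · · · · # # # ·
    · · · · · # · ·
    · · · · · · · ·
    · · · · · · · ·
    · · · · · · · ·
    · · · · · · · ·
T3:
  2·area = 6  (B↔C swapped to make it positive)
  edge (0, 16)→(6, 15): d=(6,-1) top-left  bias=+0
  edge (6, 15)→(6, 16): d=(0,1) right/bottom  bias=-1
  edge (6, 16)→(0, 16): d=(-6,0) right/bottom  bias=-1
  covered (0 px):
    · · · · · · · ·
    · · · · · · · ·
    · · · · · · · ·
    · · · · · · · ·
    · · · · · · · ·
    · · · · · · · ·
    · · · · · · · ·
    · · · · · · · ·
    · · · · · · · ·
    · · · · · · · ·

Final: [[6,5],[4,6],[5,6],[6,6],[2,7],[3,7]]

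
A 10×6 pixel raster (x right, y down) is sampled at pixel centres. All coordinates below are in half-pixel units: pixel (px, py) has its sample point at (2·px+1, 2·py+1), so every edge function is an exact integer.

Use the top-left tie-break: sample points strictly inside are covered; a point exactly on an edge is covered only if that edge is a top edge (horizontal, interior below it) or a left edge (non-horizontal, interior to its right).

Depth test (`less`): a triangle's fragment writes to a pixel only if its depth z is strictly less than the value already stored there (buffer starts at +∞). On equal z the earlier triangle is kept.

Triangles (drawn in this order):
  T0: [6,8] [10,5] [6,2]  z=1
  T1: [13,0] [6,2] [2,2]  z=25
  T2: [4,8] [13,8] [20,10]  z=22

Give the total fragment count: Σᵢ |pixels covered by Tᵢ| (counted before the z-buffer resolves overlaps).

T0:
  2·area = 24  (B↔C swapped to make it positive)
  edge (6, 8)→(6, 2): d=(0,-6) top-left  bias=+0
  edge (6, 2)→(10, 5): d=(4,3) right/bottom  bias=-1
  edge (10, 5)→(6, 8): d=(-4,3) right/bottom  bias=-1
    (3,1)@(7, 3): e=[6,1,17] → #
    (4,1)@(9, 3): e=[18,-5,11] → ·
    (3,2)@(7, 5): e=[6,9,9] → #
    (4,2)@(9, 5): e=[18,3,3] → #
    (5,2)@(11, 5): e=[30,-3,-3] → ·
    (3,3)@(7, 7): e=[6,17,1] → #
    (4,3)@(9, 7): e=[18,11,-5] → ·
    (3,4)@(7, 9): e=[6,25,-7] → ·
  covered (4 px):
    · · · · · · · · · ·
    · · · # · · · · · ·
    · · · # # · · · · ·
    · · · # · · · · · ·
    · · · · · · · · · ·
    · · · · · · · · · ·
T1:
  2·area = 8
  edge (13, 0)→(6, 2): d=(-7,2) right/bottom  bias=-1
  edge (6, 2)→(2, 2): d=(-4,0) right/bottom  bias=-1
  edge (2, 2)→(13, 0): d=(11,-2) top-left  bias=+0
    (4,0)@(9, 1): e=[1,4,3] → #
    (5,0)@(11, 1): e=[-3,4,7] → ·
    (4,1)@(9, 3): e=[-13,-4,25] → ·
  covered (1 px):
    · · · · # · · · · ·
    · · · · · · · · · ·
    · · · · · · · · · ·
    · · · · · · · · · ·
    · · · · · · · · · ·
    · · · · · · · · · ·
T2:
  2·area = 18
  edge (4, 8)→(13, 8): d=(9,0) top-left  bias=+0
  edge (13, 8)→(20, 10): d=(7,2) right/bottom  bias=-1
  edge (20, 10)→(4, 8): d=(-16,-2) top-left  bias=+0
    (6,4)@(13, 9): e=[9,7,2] → #
    (7,4)@(15, 9): e=[9,3,6] → #
    (8,4)@(17, 9): e=[9,-1,10] → ·
    (6,5)@(13, 11): e=[27,21,-30] → ·
    (7,5)@(15, 11): e=[27,17,-26] → ·
  covered (2 px):
    · · · · · · · · · ·
    · · · · · · · · · ·
    · · · · · · · · · ·
    · · · · · · · · · ·
    · · · · · · # # · ·
    · · · · · · · · · ·

Result: 7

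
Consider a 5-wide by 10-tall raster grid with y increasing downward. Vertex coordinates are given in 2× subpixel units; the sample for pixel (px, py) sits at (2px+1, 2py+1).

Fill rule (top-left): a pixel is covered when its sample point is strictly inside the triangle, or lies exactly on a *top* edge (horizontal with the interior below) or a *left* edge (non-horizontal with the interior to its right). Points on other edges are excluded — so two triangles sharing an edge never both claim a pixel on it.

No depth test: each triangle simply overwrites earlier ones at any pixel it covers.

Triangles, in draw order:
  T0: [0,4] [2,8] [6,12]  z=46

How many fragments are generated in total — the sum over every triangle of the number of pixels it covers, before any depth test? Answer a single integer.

T0:
  2·area = 8  (B↔C swapped to make it positive)
  edge (0, 4)→(6, 12): d=(6,8) right/bottom  bias=-1
  edge (6, 12)→(2, 8): d=(-4,-4) top-left  bias=+0
  edge (2, 8)→(0, 4): d=(-2,-4) top-left  bias=+0
    (0,3)@(1, 7): e=[10,0,-2] → .  [on edge]
    (1,4)@(3, 9): e=[6,0,2] → X  [on edge]
    (2,4)@(5, 9): e=[-10,8,10] → .
    (1,5)@(3, 11): e=[18,-8,-2] → .
    (2,5)@(5, 11): e=[2,0,6] → X  [on edge]
    (3,5)@(7, 11): e=[-14,8,14] → .
    (2,6)@(5, 13): e=[14,-8,2] → .
    (3,6)@(7, 13): e=[-2,0,10] → .  [on edge]
    (4,7)@(9, 15): e=[-6,0,14] → .  [on edge]
  covered (2 px):
    . . . . .
    . . . . .
    . . . . .
    . . . . .
    . X . . .
    . . X . .
    . . . . .
    . . . . .
    . . . . .
    . . . . .

Final: 2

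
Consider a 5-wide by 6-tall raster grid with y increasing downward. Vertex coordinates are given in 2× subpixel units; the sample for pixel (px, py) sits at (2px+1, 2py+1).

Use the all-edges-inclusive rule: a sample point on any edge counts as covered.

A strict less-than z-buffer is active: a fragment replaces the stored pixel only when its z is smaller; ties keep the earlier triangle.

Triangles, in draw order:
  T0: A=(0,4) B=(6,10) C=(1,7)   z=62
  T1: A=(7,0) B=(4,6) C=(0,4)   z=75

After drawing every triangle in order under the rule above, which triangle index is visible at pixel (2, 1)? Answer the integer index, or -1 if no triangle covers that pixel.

T0:
  2·area = 12
  edge (0, 4)→(6, 10): d=(6,6) inclusive
  edge (6, 10)→(1, 7): d=(-5,-3) inclusive
  edge (1, 7)→(0, 4): d=(-1,-3) inclusive
    (0,2)@(1, 5): e=[0,10,2] → #  [on edge]
    (1,2)@(3, 5): e=[-12,16,8] → ·
    (0,3)@(1, 7): e=[12,0,0] → #  [on edge]
    (1,3)@(3, 7): e=[0,6,6] → #  [on edge]
    (2,3)@(5, 7): e=[-12,12,12] → ·
    (0,4)@(1, 9): e=[24,-10,-2] → ·
    (1,4)@(3, 9): e=[12,-4,4] → ·
    (2,4)@(5, 9): e=[0,2,10] → #  [on edge]
    (3,4)@(7, 9): e=[-12,8,16] → ·
    (2,5)@(5, 11): e=[12,-8,8] → ·
    (3,5)@(7, 11): e=[0,-2,14] → ·  [on edge]
  covered (4 px):
    · · · · ·
    · · · · ·
    # · · · ·
    # # · · ·
    · · # · ·
    · · · · ·
T1:
  2·area = 30
  edge (7, 0)→(4, 6): d=(-3,6) inclusive
  edge (4, 6)→(0, 4): d=(-4,-2) inclusive
  edge (0, 4)→(7, 0): d=(7,-4) inclusive
    (1,1)@(3, 3): e=[15,10,5] → #
    (2,1)@(5, 3): e=[3,14,13] → #
    (3,1)@(7, 3): e=[-9,18,21] → ·
    (1,2)@(3, 5): e=[9,2,19] → #
    (2,2)@(5, 5): e=[-3,6,27] → ·
    (1,3)@(3, 7): e=[3,-6,33] → ·
  covered (3 px):
    · · · · ·
    · # # · ·
    · # · · ·
    · · · · ·
    · · · · ·
    · · · · ·

Z-buffer (winner per pixel, '.' = empty):
  . . . . .
  . 1 1 . .
  0 1 . . .
  0 0 . . .
  . . 0 . .
  . . . . .

Final: 1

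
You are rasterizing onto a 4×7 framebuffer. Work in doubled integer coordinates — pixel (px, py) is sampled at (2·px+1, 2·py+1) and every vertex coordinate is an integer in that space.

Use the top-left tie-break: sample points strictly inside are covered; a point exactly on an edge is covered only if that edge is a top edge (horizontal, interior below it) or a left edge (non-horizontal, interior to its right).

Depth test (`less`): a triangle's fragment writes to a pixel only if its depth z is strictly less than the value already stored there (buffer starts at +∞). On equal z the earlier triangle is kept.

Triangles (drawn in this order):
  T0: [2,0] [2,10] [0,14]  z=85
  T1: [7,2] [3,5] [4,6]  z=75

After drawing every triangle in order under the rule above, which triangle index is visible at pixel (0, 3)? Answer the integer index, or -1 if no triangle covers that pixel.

T0:
  2·area = 20
  edge (2, 0)→(2, 10): d=(0,10) right/bottom  bias=-1
  edge (2, 10)→(0, 14): d=(-2,4) right/bottom  bias=-1
  edge (0, 14)→(2, 0): d=(2,-14) top-left  bias=+0
    (0,3)@(1, 7): e=[10,10,0] → X  [on edge]
    (1,3)@(3, 7): e=[-10,2,28] → .
    (0,4)@(1, 9): e=[10,6,4] → X
    (1,4)@(3, 9): e=[-10,-2,32] → .
    (0,5)@(1, 11): e=[10,2,8] → X
    (1,5)@(3, 11): e=[-10,-6,36] → .
    (0,6)@(1, 13): e=[10,-2,12] → .
  covered (3 px):
    . . . .
    . . . .
    . . . .
    X . . .
    X . . .
    X . . .
    . . . .
T1:
  2·area = 7  (B↔C swapped to make it positive)
  edge (7, 2)→(4, 6): d=(-3,4) right/bottom  bias=-1
  edge (4, 6)→(3, 5): d=(-1,-1) top-left  bias=+0
  edge (3, 5)→(7, 2): d=(4,-3) top-left  bias=+0
    (0,1)@(1, 3): e=[21,0,-14] → .  [on edge]
    (1,2)@(3, 5): e=[7,0,0] → X  [on edge]
    (2,2)@(5, 5): e=[-1,2,6] → .
    (1,3)@(3, 7): e=[1,-2,8] → .
    (2,3)@(5, 7): e=[-7,0,14] → .  [on edge]
    (3,4)@(7, 9): e=[-21,0,28] → .  [on edge]
  covered (1 px):
    . . . .
    . . . .
    . X . .
    . . . .
    . . . .
    . . . .
    . . . .

Z-buffer (winner per pixel, '.' = empty):
  . . . .
  . . . .
  . 1 . .
  0 . . .
  0 . . .
  0 . . .
  . . . .

Result: 0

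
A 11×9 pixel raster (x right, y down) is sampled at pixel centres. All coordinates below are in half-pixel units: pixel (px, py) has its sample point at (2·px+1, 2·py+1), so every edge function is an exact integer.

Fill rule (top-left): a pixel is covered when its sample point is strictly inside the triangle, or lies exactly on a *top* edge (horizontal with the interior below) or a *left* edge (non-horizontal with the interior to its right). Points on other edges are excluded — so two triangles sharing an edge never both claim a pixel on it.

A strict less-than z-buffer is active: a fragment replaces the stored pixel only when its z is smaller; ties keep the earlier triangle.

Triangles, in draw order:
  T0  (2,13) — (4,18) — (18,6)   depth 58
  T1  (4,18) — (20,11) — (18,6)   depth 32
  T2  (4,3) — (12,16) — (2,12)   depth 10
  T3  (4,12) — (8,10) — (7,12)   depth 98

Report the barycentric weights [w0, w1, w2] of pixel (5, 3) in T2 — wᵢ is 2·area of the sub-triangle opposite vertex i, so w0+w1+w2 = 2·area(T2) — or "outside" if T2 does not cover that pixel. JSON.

T0:
  2·area = 94  (B↔C swapped to make it positive)
  edge (2, 13)→(18, 6): d=(16,-7) top-left  bias=+0
  edge (18, 6)→(4, 18): d=(-14,12) right/bottom  bias=-1
  edge (4, 18)→(2, 13): d=(-2,-5) top-left  bias=+0
    (6,4)@(13, 9): e=[13,18,63] → █
    (7,4)@(15, 9): e=[27,-6,73] → ·
    (3,5)@(7, 11): e=[3,62,29] → █
    (4,5)@(9, 11): e=[17,38,39] → █
    (5,5)@(11, 11): e=[31,14,49] → █
    (6,5)@(13, 11): e=[45,-10,59] → ·
    (1,6)@(3, 13): e=[7,82,5] → █
    (2,6)@(5, 13): e=[21,58,15] → █
    (5,6)@(11, 13): e=[63,-14,45] → ·
    (1,7)@(3, 15): e=[39,54,1] → █
    (4,7)@(9, 15): e=[81,-18,31] → ·
    (1,8)@(3, 17): e=[71,26,-3] → ·
  covered (12 px):
    · · · · · · · · · · ·
    · · · · · · · · · · ·
    · · · · · · · · · · ·
    · · · · · · · · · · ·
    · · · · · · █ · · · ·
    · · · █ █ █ · · · · ·
    · █ █ █ █ · · · · · ·
    · █ █ █ · · · · · · ·
    · · █ · · · · · · · ·
T1:
  2·area = 94  (B↔C swapped to make it positive)
  edge (4, 18)→(18, 6): d=(14,-12) top-left  bias=+0
  edge (18, 6)→(20, 11): d=(2,5) right/bottom  bias=-1
  edge (20, 11)→(4, 18): d=(-16,7) right/bottom  bias=-1
    (8,3)@(17, 7): e=[2,7,85] → █
    (9,3)@(19, 7): e=[26,-3,71] → ·
    (7,4)@(15, 9): e=[6,21,67] → █
    (9,4)@(19, 9): e=[54,1,39] → █
    (10,4)@(21, 9): e=[78,-9,25] → ·
    (6,5)@(13, 11): e=[10,35,49] → █
    (10,5)@(21, 11): e=[106,-5,-7] → ·
    (5,6)@(11, 13): e=[14,49,31] → █
    (8,6)@(17, 13): e=[86,19,-11] → ·
    (9,6)@(19, 13): e=[110,9,-25] → ·
    (4,7)@(9, 15): e=[18,63,13] → █
    (5,7)@(11, 15): e=[42,53,-1] → ·
  covered (12 px):
    · · · · · · · · · · ·
    · · · · · · · · · · ·
    · · · · · · · · · · ·
    · · · · · · · · █ · ·
    · · · · · · · █ █ █ ·
    · · · · · · █ █ █ █ ·
    · · · · · █ █ █ · · ·
    · · · · █ · · · · · ·
    · · · · · · · · · · ·
T2:
  2·area = 98
  edge (4, 3)→(12, 16): d=(8,13) right/bottom  bias=-1
  edge (12, 16)→(2, 12): d=(-10,-4) top-left  bias=+0
  edge (2, 12)→(4, 3): d=(2,-9) top-left  bias=+0
    (2,2)@(5, 5): e=[3,82,13] → █
    (3,2)@(7, 5): e=[-23,90,31] → ·
    (2,3)@(5, 7): e=[19,62,17] → █
    (3,3)@(7, 7): e=[-7,70,35] → ·
    (1,4)@(3, 9): e=[61,34,3] → █
    (3,4)@(7, 9): e=[9,50,39] → █
    (4,4)@(9, 9): e=[-17,58,57] → ·
    (1,5)@(3, 11): e=[77,14,7] → █
    (4,5)@(9, 11): e=[-1,38,61] → ·
    (1,6)@(3, 13): e=[93,-6,11] → ·
    (2,6)@(5, 13): e=[67,2,29] → █
    (4,6)@(9, 13): e=[15,18,65] → █
  covered (12 px):
    · · · · · · · · · · ·
    · · · · · · · · · · ·
    · · █ · · · · · · · ·
    · · █ · · · · · · · ·
    · █ █ █ · · · · · · ·
    · █ █ █ · · · · · · ·
    · · █ █ █ · · · · · ·
    · · · · · █ · · · · ·
    · · · · · · · · · · ·
T3:
  2·area = 6
  edge (4, 12)→(8, 10): d=(4,-2) top-left  bias=+0
  edge (8, 10)→(7, 12): d=(-1,2) right/bottom  bias=-1
  edge (7, 12)→(4, 12): d=(-3,0) right/bottom  bias=-1
    (3,5)@(7, 11): e=[2,1,3] → █
    (4,5)@(9, 11): e=[6,-3,3] → ·
    (3,6)@(7, 13): e=[10,-1,-3] → ·
  covered (1 px):
    · · · · · · · · · · ·
    · · · · · · · · · · ·
    · · · · · · · · · · ·
    · · · · · · · · · · ·
    · · · · · · · · · · ·
    · · · █ · · · · · · ·
    · · · · · · · · · · ·
    · · · · · · · · · · ·
    · · · · · · · · · · ·

Final: "outside"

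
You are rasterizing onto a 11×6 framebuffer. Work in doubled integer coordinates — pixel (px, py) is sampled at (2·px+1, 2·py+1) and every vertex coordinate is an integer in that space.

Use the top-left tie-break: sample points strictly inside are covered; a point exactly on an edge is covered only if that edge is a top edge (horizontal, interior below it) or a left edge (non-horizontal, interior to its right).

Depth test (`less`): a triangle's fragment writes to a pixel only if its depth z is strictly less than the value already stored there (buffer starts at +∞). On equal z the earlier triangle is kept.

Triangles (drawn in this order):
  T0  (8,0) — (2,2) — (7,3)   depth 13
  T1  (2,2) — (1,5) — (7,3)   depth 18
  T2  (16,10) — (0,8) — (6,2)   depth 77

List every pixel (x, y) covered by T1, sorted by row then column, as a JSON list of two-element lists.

T0:
  2·area = 16  (B↔C swapped to make it positive)
  edge (8, 0)→(7, 3): d=(-1,3) right/bottom  bias=-1
  edge (7, 3)→(2, 2): d=(-5,-1) top-left  bias=+0
  edge (2, 2)→(8, 0): d=(6,-2) top-left  bias=+0
    (2,0)@(5, 1): e=[8,8,0] → X  [on edge]
    (3,0)@(7, 1): e=[2,10,4] → X
    (4,0)@(9, 1): e=[-4,12,8] → .
    (2,1)@(5, 3): e=[6,-2,12] → .
    (3,1)@(7, 3): e=[0,0,16] → .  [on edge]
    (8,2)@(17, 5): e=[-32,0,48] → .  [on edge]
    (2,4)@(5, 9): e=[0,-32,48] → .  [on edge]
  covered (2 px):
    . . X X . . . . . . .
    . . . . . . . . . . .
    . . . . . . . . . . .
    . . . . . . . . . . .
    . . . . . . . . . . .
    . . . . . . . . . . .
T1:
  2·area = 16  (B↔C swapped to make it positive)
  edge (2, 2)→(7, 3): d=(5,1) right/bottom  bias=-1
  edge (7, 3)→(1, 5): d=(-6,2) right/bottom  bias=-1
  edge (1, 5)→(2, 2): d=(1,-3) top-left  bias=+0
    (6,0)@(13, 1): e=[-16,0,32] → .  [on edge]
    (1,1)@(3, 3): e=[4,8,4] → X
    (2,1)@(5, 3): e=[2,4,10] → X
    (3,1)@(7, 3): e=[0,0,16] → .  [on edge]
    (0,2)@(1, 5): e=[16,0,0] → .  [on edge]
    (1,2)@(3, 5): e=[14,-4,6] → .
    (2,2)@(5, 5): e=[12,-8,12] → .
    (8,2)@(17, 5): e=[0,-32,48] → .  [on edge]
  covered (2 px):
    . . . . . . . . . . .
    . X X . . . . . . . .
    . . . . . . . . . . .
    . . . . . . . . . . .
    . . . . . . . . . . .
    . . . . . . . . . . .
T2:
  2·area = 108
  edge (16, 10)→(0, 8): d=(-16,-2) top-left  bias=+0
  edge (0, 8)→(6, 2): d=(6,-6) top-left  bias=+0
  edge (6, 2)→(16, 10): d=(10,8) right/bottom  bias=-1
    (3,0)@(7, 1): e=[126,0,-18] → .  [on edge]
    (2,1)@(5, 3): e=[90,0,18] → X  [on edge]
    (3,1)@(7, 3): e=[94,12,2] → X
    (4,1)@(9, 3): e=[98,24,-14] → .
    (1,2)@(3, 5): e=[54,0,54] → X  [on edge]
    (4,2)@(9, 5): e=[66,36,6] → X
    (5,2)@(11, 5): e=[70,48,-10] → .
    (0,3)@(1, 7): e=[18,0,90] → X  [on edge]
    (5,3)@(11, 7): e=[38,60,10] → X
    (6,3)@(13, 7): e=[42,72,-6] → .
    (0,4)@(1, 9): e=[-14,12,110] → .
    (1,4)@(3, 9): e=[-10,24,94] → .
  covered (15 px):
    . . . . . . . . . . .
    . . X X . . . . . . .
    . X X X X . . . . . .
    X X X X X X . . . . .
    . . . . X X X . . . .
    . . . . . . . . . . .

Result: [[1,1],[2,1]]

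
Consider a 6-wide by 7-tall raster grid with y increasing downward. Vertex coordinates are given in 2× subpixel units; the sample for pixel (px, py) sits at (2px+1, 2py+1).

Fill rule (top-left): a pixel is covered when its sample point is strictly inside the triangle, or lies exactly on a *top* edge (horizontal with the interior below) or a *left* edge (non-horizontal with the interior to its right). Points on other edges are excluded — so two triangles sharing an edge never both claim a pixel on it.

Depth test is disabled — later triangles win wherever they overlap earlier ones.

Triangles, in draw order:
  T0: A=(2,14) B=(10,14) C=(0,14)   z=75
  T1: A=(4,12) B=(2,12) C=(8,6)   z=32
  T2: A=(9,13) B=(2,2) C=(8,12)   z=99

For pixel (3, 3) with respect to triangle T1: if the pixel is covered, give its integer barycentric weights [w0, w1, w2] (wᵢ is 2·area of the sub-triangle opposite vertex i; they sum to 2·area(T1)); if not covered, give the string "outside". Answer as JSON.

T0:
  degenerate (2·area = 0) — covers nothing
T1:
  2·area = 12
  edge (4, 12)→(2, 12): d=(-2,0) right/bottom  bias=-1
  edge (2, 12)→(8, 6): d=(6,-6) top-left  bias=+0
  edge (8, 6)→(4, 12): d=(-4,6) right/bottom  bias=-1
    (5,1)@(11, 3): e=[18,0,-6] → ·  [on edge]
    (4,2)@(9, 5): e=[14,0,-2] → ·  [on edge]
    (3,3)@(7, 7): e=[10,0,2] → #  [on edge]
    (4,3)@(9, 7): e=[10,12,-10] → ·
    (2,4)@(5, 9): e=[6,0,6] → #  [on edge]
    (3,4)@(7, 9): e=[6,12,-6] → ·
    (1,5)@(3, 11): e=[2,0,10] → #  [on edge]
    (2,5)@(5, 11): e=[2,12,-2] → ·
    (0,6)@(1, 13): e=[-2,0,14] → ·  [on edge]
    (1,6)@(3, 13): e=[-2,12,2] → ·
  covered (3 px):
    · · · · · ·
    · · · · · ·
    · · · · · ·
    · · · # · ·
    · · # · · ·
    · # · · · ·
    · · · · · ·
T2:
  2·area = 4  (B↔C swapped to make it positive)
  edge (9, 13)→(8, 12): d=(-1,-1) top-left  bias=+0
  edge (8, 12)→(2, 2): d=(-6,-10) top-left  bias=+0
  edge (2, 2)→(9, 13): d=(7,11) right/bottom  bias=-1
    (0,2)@(1, 5): e=[0,-28,32] → ·  [on edge]
    (1,3)@(3, 7): e=[0,-20,24] → ·  [on edge]
    (2,3)@(5, 7): e=[2,0,2] → #  [on edge]
    (3,3)@(7, 7): e=[4,20,-20] → ·
    (2,4)@(5, 9): e=[0,-12,16] → ·  [on edge]
    (3,5)@(7, 11): e=[0,-4,8] → ·  [on edge]
    (4,6)@(9, 13): e=[0,4,0] → ·  [on edge]
  covered (1 px):
    · · · · · ·
    · · · · · ·
    · · · · · ·
    · · # · · ·
    · · · · · ·
    · · · · · ·
    · · · · · ·

Final: [0,2,10]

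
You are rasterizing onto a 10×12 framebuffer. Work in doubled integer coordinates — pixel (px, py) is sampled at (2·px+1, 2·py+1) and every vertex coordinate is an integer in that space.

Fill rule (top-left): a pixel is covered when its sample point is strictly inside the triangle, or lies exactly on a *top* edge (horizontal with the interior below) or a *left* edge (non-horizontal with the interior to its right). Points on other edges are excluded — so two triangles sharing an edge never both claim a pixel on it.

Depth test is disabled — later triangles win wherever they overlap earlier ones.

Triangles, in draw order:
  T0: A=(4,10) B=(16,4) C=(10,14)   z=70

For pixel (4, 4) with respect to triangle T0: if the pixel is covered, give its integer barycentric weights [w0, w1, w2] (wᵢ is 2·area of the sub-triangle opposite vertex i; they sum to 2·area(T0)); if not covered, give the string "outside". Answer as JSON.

T0:
  2·area = 84
  edge (4, 10)→(16, 4): d=(12,-6) top-left  bias=+0
  edge (16, 4)→(10, 14): d=(-6,10) right/bottom  bias=-1
  edge (10, 14)→(4, 10): d=(-6,-4) top-left  bias=+0
    (7,2)@(15, 5): e=[6,4,74] → █
    (8,2)@(17, 5): e=[18,-16,82] → ·
    (5,3)@(11, 7): e=[6,32,46] → █
    (6,3)@(13, 7): e=[18,12,54] → █
    (7,3)@(15, 7): e=[30,-8,62] → ·
    (3,4)@(7, 9): e=[6,60,18] → █
    (4,4)@(9, 9): e=[18,40,26] → █
    (6,4)@(13, 9): e=[42,0,42] → ·  [on edge]
    (3,5)@(7, 11): e=[30,48,6] → █
    (6,5)@(13, 11): e=[66,-12,30] → ·
    (3,6)@(7, 13): e=[54,36,-6] → ·
    (4,6)@(9, 13): e=[66,16,2] → █
    (3,9)@(7, 19): e=[126,0,-42] → ·  [on edge]
  covered (10 px):
    · · · · · · · · · ·
    · · · · · · · · · ·
    · · · · · · · █ · ·
    · · · · · █ █ · · ·
    · · · █ █ █ · · · ·
    · · · █ █ █ · · · ·
    · · · · █ · · · · ·
    · · · · · · · · · ·
    · · · · · · · · · ·
    · · · · · · · · · ·
    · · · · · · · · · ·
    · · · · · · · · · ·

Answer: [40,26,18]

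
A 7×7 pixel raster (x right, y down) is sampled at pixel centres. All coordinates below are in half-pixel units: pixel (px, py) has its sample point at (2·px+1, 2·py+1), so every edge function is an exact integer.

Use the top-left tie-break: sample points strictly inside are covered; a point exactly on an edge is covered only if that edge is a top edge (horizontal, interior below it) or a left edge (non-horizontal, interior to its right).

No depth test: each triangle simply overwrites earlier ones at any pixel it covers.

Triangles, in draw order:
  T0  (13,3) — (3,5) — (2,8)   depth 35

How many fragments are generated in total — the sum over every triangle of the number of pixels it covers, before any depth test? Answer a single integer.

T0:
  2·area = 28  (B↔C swapped to make it positive)
  edge (13, 3)→(2, 8): d=(-11,5) right/bottom  bias=-1
  edge (2, 8)→(3, 5): d=(1,-3) top-left  bias=+0
  edge (3, 5)→(13, 3): d=(10,-2) top-left  bias=+0
    (6,1)@(13, 3): e=[0,28,0] → ·  [on edge]
    (1,2)@(3, 5): e=[28,0,0] → █  [on edge]
    (2,2)@(5, 5): e=[18,6,4] → █
    (3,2)@(7, 5): e=[8,12,8] → █
    (4,2)@(9, 5): e=[-2,18,12] → ·
    (1,3)@(3, 7): e=[6,2,20] → █
    (2,3)@(5, 7): e=[-4,8,24] → ·
    (3,3)@(7, 7): e=[-14,14,28] → ·
    (1,4)@(3, 9): e=[-16,4,40] → ·
    (0,5)@(1, 11): e=[-28,0,56] → ·  [on edge]
  covered (4 px):
    · · · · · · ·
    · · · · · · ·
    · █ █ █ · · ·
    · █ · · · · ·
    · · · · · · ·
    · · · · · · ·
    · · · · · · ·

Final: 4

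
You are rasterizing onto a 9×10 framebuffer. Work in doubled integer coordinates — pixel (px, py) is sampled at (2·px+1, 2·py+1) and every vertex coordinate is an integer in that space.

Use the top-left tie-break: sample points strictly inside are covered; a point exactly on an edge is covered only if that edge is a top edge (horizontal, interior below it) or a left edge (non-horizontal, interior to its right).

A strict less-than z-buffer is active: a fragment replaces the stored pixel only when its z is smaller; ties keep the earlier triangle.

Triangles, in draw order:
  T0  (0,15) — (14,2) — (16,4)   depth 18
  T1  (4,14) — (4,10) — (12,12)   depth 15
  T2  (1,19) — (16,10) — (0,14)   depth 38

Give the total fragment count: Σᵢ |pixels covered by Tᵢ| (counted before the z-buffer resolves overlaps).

T0:
  2·area = 54
  edge (0, 15)→(14, 2): d=(14,-13) top-left  bias=+0
  edge (14, 2)→(16, 4): d=(2,2) right/bottom  bias=-1
  edge (16, 4)→(0, 15): d=(-16,11) right/bottom  bias=-1
    (6,0)@(13, 1): e=[-27,0,81] → .  [on edge]
    (6,1)@(13, 3): e=[1,4,49] → X
    (7,1)@(15, 3): e=[27,0,27] → .  [on edge]
    (5,2)@(11, 5): e=[3,12,39] → X
    (7,2)@(15, 5): e=[55,4,-5] → .
    (8,2)@(17, 5): e=[81,0,-27] → .  [on edge]
    (4,3)@(9, 7): e=[5,20,29] → X
    (6,3)@(13, 7): e=[57,12,-15] → .
    (3,4)@(7, 9): e=[7,28,19] → X
    (4,4)@(9, 9): e=[33,24,-3] → .
    (5,4)@(11, 9): e=[59,20,-25] → .
    (2,5)@(5, 11): e=[9,36,9] → X
  covered (7 px):
    . . . . . . . . .
    . . . . . . X . .
    . . . . . X X . .
    . . . . X X . . .
    . . . X . . . . .
    . . X . . . . . .
    . . . . . . . . .
    . . . . . . . . .
    . . . . . . . . .
    . . . . . . . . .
T1:
  2·area = 32
  edge (4, 14)→(4, 10): d=(0,-4) top-left  bias=+0
  edge (4, 10)→(12, 12): d=(8,2) right/bottom  bias=-1
  edge (12, 12)→(4, 14): d=(-8,2) right/bottom  bias=-1
    (2,5)@(5, 11): e=[4,6,22] → X
    (3,5)@(7, 11): e=[12,2,18] → X
    (4,5)@(9, 11): e=[20,-2,14] → .
    (2,6)@(5, 13): e=[4,22,6] → X
    (4,6)@(9, 13): e=[20,14,-2] → .
    (2,7)@(5, 15): e=[4,38,-10] → .
    (3,7)@(7, 15): e=[12,34,-14] → .
  covered (4 px):
    . . . . . . . . .
    . . . . . . . . .
    . . . . . . . . .
    . . . . . . . . .
    . . . . . . . . .
    . . X X . . . . .
    . . X X . . . . .
    . . . . . . . . .
    . . . . . . . . .
    . . . . . . . . .
T2:
  2·area = 84  (B↔C swapped to make it positive)
  edge (1, 19)→(0, 14): d=(-1,-5) top-left  bias=+0
  edge (0, 14)→(16, 10): d=(16,-4) top-left  bias=+0
  edge (16, 10)→(1, 19): d=(-15,9) right/bottom  bias=-1
    (6,5)@(13, 11): e=[68,4,12] → X
    (7,5)@(15, 11): e=[78,12,-6] → .
    (2,6)@(5, 13): e=[26,4,54] → X
    (3,6)@(7, 13): e=[36,12,36] → X
    (4,6)@(9, 13): e=[46,20,18] → X
    (5,6)@(11, 13): e=[56,28,0] → .  [on edge]
    (6,6)@(13, 13): e=[66,36,-18] → .
    (0,7)@(1, 15): e=[4,20,60] → X
    (1,7)@(3, 15): e=[14,28,42] → X
    (4,7)@(9, 15): e=[44,52,-12] → .
    (0,8)@(1, 17): e=[2,52,30] → X
    (2,8)@(5, 17): e=[22,68,-6] → .
    (0,9)@(1, 19): e=[0,84,0] → .  [on edge]
  covered (10 px):
    . . . . . . . . .
    . . . . . . . . .
    . . . . . . . . .
    . . . . . . . . .
    . . . . . . . . .
    . . . . . . X . .
    . . X X X . . . .
    X X X X . . . . .
    X X . . . . . . .
    . . . . . . . . .

Result: 21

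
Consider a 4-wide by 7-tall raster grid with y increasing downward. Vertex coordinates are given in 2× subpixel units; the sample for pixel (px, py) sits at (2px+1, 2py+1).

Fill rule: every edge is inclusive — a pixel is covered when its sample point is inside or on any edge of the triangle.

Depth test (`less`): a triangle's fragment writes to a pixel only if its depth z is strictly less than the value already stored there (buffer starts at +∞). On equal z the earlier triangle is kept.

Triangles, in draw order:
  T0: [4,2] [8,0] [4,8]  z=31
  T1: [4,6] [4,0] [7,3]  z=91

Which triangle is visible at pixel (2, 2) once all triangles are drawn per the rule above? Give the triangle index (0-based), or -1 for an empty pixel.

T0:
  2·area = 24
  edge (4, 2)→(8, 0): d=(4,-2) inclusive
  edge (8, 0)→(4, 8): d=(-4,8) inclusive
  edge (4, 8)→(4, 2): d=(0,-6) inclusive
    (3,0)@(7, 1): e=[2,4,18] → #
    (2,1)@(5, 3): e=[6,12,6] → #
    (3,1)@(7, 3): e=[10,-4,18] → ·
    (2,2)@(5, 5): e=[14,4,6] → #
    (3,2)@(7, 5): e=[18,-12,18] → ·
    (2,3)@(5, 7): e=[22,-4,6] → ·
  covered (3 px):
    · · · #
    · · # ·
    · · # ·
    · · · ·
    · · · ·
    · · · ·
    · · · ·
T1:
  2·area = 18
  edge (4, 6)→(4, 0): d=(0,-6) inclusive
  edge (4, 0)→(7, 3): d=(3,3) inclusive
  edge (7, 3)→(4, 6): d=(-3,3) inclusive
    (2,0)@(5, 1): e=[6,0,12] → #  [on edge]
    (3,0)@(7, 1): e=[18,-6,6] → ·
    (2,1)@(5, 3): e=[6,6,6] → #
    (3,1)@(7, 3): e=[18,0,0] → #  [on edge]
    (2,2)@(5, 5): e=[6,12,0] → #  [on edge]
    (3,2)@(7, 5): e=[18,6,-6] → ·
    (1,3)@(3, 7): e=[-6,24,0] → ·  [on edge]
    (2,3)@(5, 7): e=[6,18,-6] → ·
    (0,4)@(1, 9): e=[-18,36,0] → ·  [on edge]
  covered (4 px):
    · · # ·
    · · # #
    · · # ·
    · · · ·
    · · · ·
    · · · ·
    · · · ·

Z-buffer (winner per pixel, '.' = empty):
  . . 1 0
  . . 0 1
  . . 0 .
  . . . .
  . . . .
  . . . .
  . . . .

Answer: 0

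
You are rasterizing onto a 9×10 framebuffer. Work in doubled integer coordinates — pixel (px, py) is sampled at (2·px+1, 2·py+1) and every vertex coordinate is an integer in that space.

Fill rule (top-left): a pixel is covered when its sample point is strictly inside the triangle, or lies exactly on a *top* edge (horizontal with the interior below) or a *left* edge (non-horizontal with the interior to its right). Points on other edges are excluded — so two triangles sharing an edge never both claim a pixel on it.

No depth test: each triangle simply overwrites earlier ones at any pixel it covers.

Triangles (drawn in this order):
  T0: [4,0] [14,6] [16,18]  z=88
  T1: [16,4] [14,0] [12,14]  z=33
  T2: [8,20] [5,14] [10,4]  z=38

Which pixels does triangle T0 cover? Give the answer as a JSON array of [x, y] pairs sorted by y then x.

T0:
  2·area = 108
  edge (4, 0)→(14, 6): d=(10,6) right/bottom  bias=-1
  edge (14, 6)→(16, 18): d=(2,12) right/bottom  bias=-1
  edge (16, 18)→(4, 0): d=(-12,-18) top-left  bias=+0
    (2,0)@(5, 1): e=[4,98,6] → █
    (3,0)@(7, 1): e=[-8,74,42] → ·
    (2,1)@(5, 3): e=[24,102,-18] → ·
    (3,1)@(7, 3): e=[12,78,18] → █
    (4,1)@(9, 3): e=[0,54,54] → ·  [on edge]
    (3,2)@(7, 5): e=[32,82,-6] → ·
    (4,2)@(9, 5): e=[20,58,30] → █
    (5,2)@(11, 5): e=[8,34,66] → █
    (6,2)@(13, 5): e=[-4,10,102] → ·
    (4,3)@(9, 7): e=[40,62,6] → █
    (6,3)@(13, 7): e=[16,14,78] → █
    (7,3)@(15, 7): e=[4,-10,114] → ·
  covered (13 px):
    · · █ · · · · · ·
    · · · █ · · · · ·
    · · · · █ █ · · ·
    · · · · █ █ █ · ·
    · · · · · █ █ · ·
    · · · · · · █ · ·
    · · · · · · █ █ ·
    · · · · · · · █ ·
    · · · · · · · · ·
    · · · · · · · · ·
T1:
  2·area = 36  (B↔C swapped to make it positive)
  edge (16, 4)→(12, 14): d=(-4,10) right/bottom  bias=-1
  edge (12, 14)→(14, 0): d=(2,-14) top-left  bias=+0
  edge (14, 0)→(16, 4): d=(2,4) right/bottom  bias=-1
    (7,1)@(15, 3): e=[14,20,2] → █
    (8,1)@(17, 3): e=[-6,48,-6] → ·
    (7,2)@(15, 5): e=[6,24,6] → █
    (8,2)@(17, 5): e=[-14,52,-2] → ·
    (6,3)@(13, 7): e=[18,0,18] → █  [on edge]
    (7,3)@(15, 7): e=[-2,28,10] → ·
    (6,4)@(13, 9): e=[10,4,22] → █
    (7,4)@(15, 9): e=[-10,32,14] → ·
    (6,5)@(13, 11): e=[2,8,26] → █
    (7,5)@(15, 11): e=[-18,36,18] → ·
    (6,6)@(13, 13): e=[-6,12,30] → ·
  covered (5 px):
    · · · · · · · · ·
    · · · · · · · █ ·
    · · · · · · · █ ·
    · · · · · · █ · ·
    · · · · · · █ · ·
    · · · · · · █ · ·
    · · · · · · · · ·
    · · · · · · · · ·
    · · · · · · · · ·
    · · · · · · · · ·
T2:
  2·area = 60
  edge (8, 20)→(5, 14): d=(-3,-6) top-left  bias=+0
  edge (5, 14)→(10, 4): d=(5,-10) top-left  bias=+0
  edge (10, 4)→(8, 20): d=(-2,16) right/bottom  bias=-1
    (4,3)@(9, 7): e=[45,5,10] → █
    (5,3)@(11, 7): e=[57,25,-22] → ·
    (4,4)@(9, 9): e=[39,15,6] → █
    (5,4)@(11, 9): e=[51,35,-26] → ·
    (3,5)@(7, 11): e=[21,5,34] → █
    (5,5)@(11, 11): e=[45,45,-30] → ·
    (3,6)@(7, 13): e=[15,15,30] → █
    (4,6)@(9, 13): e=[27,35,-2] → ·
    (3,7)@(7, 15): e=[9,25,26] → █
    (4,7)@(9, 15): e=[21,45,-6] → ·
    (3,8)@(7, 17): e=[3,35,22] → █
    (4,8)@(9, 17): e=[15,55,-10] → ·
  covered (7 px):
    · · · · · · · · ·
    · · · · · · · · ·
    · · · · · · · · ·
    · · · · █ · · · ·
    · · · · █ · · · ·
    · · · █ █ · · · ·
    · · · █ · · · · ·
    · · · █ · · · · ·
    · · · █ · · · · ·
    · · · · · · · · ·

Answer: [[2,0],[3,1],[4,2],[5,2],[4,3],[5,3],[6,3],[5,4],[6,4],[6,5],[6,6],[7,6],[7,7]]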